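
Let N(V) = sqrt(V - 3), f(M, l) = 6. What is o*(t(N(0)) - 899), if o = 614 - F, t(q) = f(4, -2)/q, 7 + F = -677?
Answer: -1166902 - 2596*I*sqrt(3) ≈ -1.1669e+6 - 4496.4*I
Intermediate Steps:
N(V) = sqrt(-3 + V)
F = -684 (F = -7 - 677 = -684)
t(q) = 6/q
o = 1298 (o = 614 - 1*(-684) = 614 + 684 = 1298)
o*(t(N(0)) - 899) = 1298*(6/(sqrt(-3 + 0)) - 899) = 1298*(6/(sqrt(-3)) - 899) = 1298*(6/((I*sqrt(3))) - 899) = 1298*(6*(-I*sqrt(3)/3) - 899) = 1298*(-2*I*sqrt(3) - 899) = 1298*(-899 - 2*I*sqrt(3)) = -1166902 - 2596*I*sqrt(3)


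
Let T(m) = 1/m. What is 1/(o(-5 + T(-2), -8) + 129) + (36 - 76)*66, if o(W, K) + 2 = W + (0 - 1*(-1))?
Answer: -646798/245 ≈ -2640.0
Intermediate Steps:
o(W, K) = -1 + W (o(W, K) = -2 + (W + (0 - 1*(-1))) = -2 + (W + (0 + 1)) = -2 + (W + 1) = -2 + (1 + W) = -1 + W)
1/(o(-5 + T(-2), -8) + 129) + (36 - 76)*66 = 1/((-1 + (-5 + 1/(-2))) + 129) + (36 - 76)*66 = 1/((-1 + (-5 - ½)) + 129) - 40*66 = 1/((-1 - 11/2) + 129) - 2640 = 1/(-13/2 + 129) - 2640 = 1/(245/2) - 2640 = 2/245 - 2640 = -646798/245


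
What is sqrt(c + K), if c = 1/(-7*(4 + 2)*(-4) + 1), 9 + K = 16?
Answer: 4*sqrt(74)/13 ≈ 2.6469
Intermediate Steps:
K = 7 (K = -9 + 16 = 7)
c = 1/169 (c = 1/(-7*6*(-4) + 1) = 1/(-42*(-4) + 1) = 1/(168 + 1) = 1/169 ≈ 0.0059172)
sqrt(c + K) = sqrt(1/169 + 7) = sqrt(1184/169) = 4*sqrt(74)/13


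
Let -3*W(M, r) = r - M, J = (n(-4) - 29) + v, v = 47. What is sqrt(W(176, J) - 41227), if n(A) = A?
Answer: I*sqrt(41173) ≈ 202.91*I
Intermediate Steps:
J = 14 (J = (-4 - 29) + 47 = -33 + 47 = 14)
W(M, r) = -r/3 + M/3 (W(M, r) = -(r - M)/3 = -r/3 + M/3)
sqrt(W(176, J) - 41227) = sqrt((-1/3*14 + (1/3)*176) - 41227) = sqrt((-14/3 + 176/3) - 41227) = sqrt(54 - 41227) = sqrt(-41173) = I*sqrt(41173)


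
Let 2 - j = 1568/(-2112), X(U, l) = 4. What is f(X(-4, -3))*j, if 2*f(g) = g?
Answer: 181/33 ≈ 5.4848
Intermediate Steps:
j = 181/66 (j = 2 - 1568/(-2112) = 2 - 1568*(-1)/2112 = 2 - 1*(-49/66) = 2 + 49/66 = 181/66 ≈ 2.7424)
f(g) = g/2
f(X(-4, -3))*j = ((½)*4)*(181/66) = 2*(181/66) = 181/33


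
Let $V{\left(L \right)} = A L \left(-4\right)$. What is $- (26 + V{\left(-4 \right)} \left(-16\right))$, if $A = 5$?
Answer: $1254$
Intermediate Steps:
$V{\left(L \right)} = - 20 L$ ($V{\left(L \right)} = 5 L \left(-4\right) = - 20 L$)
$- (26 + V{\left(-4 \right)} \left(-16\right)) = - (26 + \left(-20\right) \left(-4\right) \left(-16\right)) = - (26 + 80 \left(-16\right)) = - (26 - 1280) = \left(-1\right) \left(-1254\right) = 1254$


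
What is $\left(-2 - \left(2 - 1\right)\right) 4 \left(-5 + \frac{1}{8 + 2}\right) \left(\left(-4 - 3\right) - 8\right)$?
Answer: $-882$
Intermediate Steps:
$\left(-2 - \left(2 - 1\right)\right) 4 \left(-5 + \frac{1}{8 + 2}\right) \left(\left(-4 - 3\right) - 8\right) = \left(-2 - 1\right) 4 \left(-5 + \frac{1}{10}\right) \left(-7 - 8\right) = \left(-2 - 1\right) 4 \left(-5 + \frac{1}{10}\right) \left(-15\right) = \left(-3\right) 4 \left(\left(- \frac{49}{10}\right) \left(-15\right)\right) = \left(-12\right) \frac{147}{2} = -882$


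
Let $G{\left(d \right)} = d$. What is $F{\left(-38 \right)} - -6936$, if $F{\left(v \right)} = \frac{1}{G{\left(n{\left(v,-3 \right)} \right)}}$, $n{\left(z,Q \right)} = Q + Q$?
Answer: $\frac{41615}{6} \approx 6935.8$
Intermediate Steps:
$n{\left(z,Q \right)} = 2 Q$
$F{\left(v \right)} = - \frac{1}{6}$ ($F{\left(v \right)} = \frac{1}{2 \left(-3\right)} = \frac{1}{-6} = - \frac{1}{6}$)
$F{\left(-38 \right)} - -6936 = - \frac{1}{6} - -6936 = - \frac{1}{6} + 6936 = \frac{41615}{6}$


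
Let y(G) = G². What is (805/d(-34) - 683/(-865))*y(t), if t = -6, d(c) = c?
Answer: -12115854/14705 ≈ -823.93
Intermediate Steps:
(805/d(-34) - 683/(-865))*y(t) = (805/(-34) - 683/(-865))*(-6)² = (805*(-1/34) - 683*(-1/865))*36 = (-805/34 + 683/865)*36 = -673103/29410*36 = -12115854/14705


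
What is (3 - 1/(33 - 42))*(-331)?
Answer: -9268/9 ≈ -1029.8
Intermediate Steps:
(3 - 1/(33 - 42))*(-331) = (3 - 1/(-9))*(-331) = (3 - 1*(-1/9))*(-331) = (3 + 1/9)*(-331) = (28/9)*(-331) = -9268/9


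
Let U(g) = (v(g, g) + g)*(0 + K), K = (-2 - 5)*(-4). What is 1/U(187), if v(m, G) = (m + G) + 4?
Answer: 1/15820 ≈ 6.3211e-5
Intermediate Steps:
K = 28 (K = -7*(-4) = 28)
v(m, G) = 4 + G + m (v(m, G) = (G + m) + 4 = 4 + G + m)
U(g) = 112 + 84*g (U(g) = ((4 + g + g) + g)*(0 + 28) = ((4 + 2*g) + g)*28 = (4 + 3*g)*28 = 112 + 84*g)
1/U(187) = 1/(112 + 84*187) = 1/(112 + 15708) = 1/15820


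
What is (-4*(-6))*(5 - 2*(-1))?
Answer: 168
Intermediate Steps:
(-4*(-6))*(5 - 2*(-1)) = 24*(5 + 2) = 24*7 = 168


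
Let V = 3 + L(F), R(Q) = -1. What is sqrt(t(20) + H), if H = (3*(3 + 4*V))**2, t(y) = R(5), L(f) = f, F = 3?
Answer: 4*sqrt(410) ≈ 80.994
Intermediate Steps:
V = 6 (V = 3 + 3 = 6)
t(y) = -1
H = 6561 (H = (3*(3 + 4*6))**2 = (3*(3 + 24))**2 = (3*27)**2 = 81**2 = 6561)
sqrt(t(20) + H) = sqrt(-1 + 6561) = sqrt(6560) = 4*sqrt(410)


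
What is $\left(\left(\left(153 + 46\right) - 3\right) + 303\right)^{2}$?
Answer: $249001$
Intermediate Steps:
$\left(\left(\left(153 + 46\right) - 3\right) + 303\right)^{2} = \left(\left(199 - 3\right) + 303\right)^{2} = \left(196 + 303\right)^{2} = 499^{2} = 249001$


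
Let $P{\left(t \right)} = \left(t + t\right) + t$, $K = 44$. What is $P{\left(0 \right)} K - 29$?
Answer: $-29$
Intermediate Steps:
$P{\left(t \right)} = 3 t$ ($P{\left(t \right)} = 2 t + t = 3 t$)
$P{\left(0 \right)} K - 29 = 3 \cdot 0 \cdot 44 - 29 = 0 \cdot 44 - 29 = 0 - 29 = -29$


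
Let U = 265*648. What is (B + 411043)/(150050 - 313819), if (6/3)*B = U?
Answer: -496903/163769 ≈ -3.0342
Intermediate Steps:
U = 171720
B = 85860 (B = (½)*171720 = 85860)
(B + 411043)/(150050 - 313819) = (85860 + 411043)/(150050 - 313819) = 496903/(-163769) = 496903*(-1/163769) = -496903/163769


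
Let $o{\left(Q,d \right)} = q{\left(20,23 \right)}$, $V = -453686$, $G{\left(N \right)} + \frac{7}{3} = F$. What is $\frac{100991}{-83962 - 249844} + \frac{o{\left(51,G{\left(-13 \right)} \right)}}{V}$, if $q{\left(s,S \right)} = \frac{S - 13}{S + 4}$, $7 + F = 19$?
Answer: $- \frac{56231582471}{185861997306} \approx -0.30254$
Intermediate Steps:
$F = 12$ ($F = -7 + 19 = 12$)
$G{\left(N \right)} = \frac{29}{3}$ ($G{\left(N \right)} = - \frac{7}{3} + 12 = \frac{29}{3}$)
$q{\left(s,S \right)} = \frac{-13 + S}{4 + S}$
$o{\left(Q,d \right)} = \frac{10}{27}$ ($o{\left(Q,d \right)} = \frac{-13 + 23}{4 + 23} = \frac{1}{27} \cdot 10 = \frac{10}{27}$)
$\frac{100991}{-83962 - 249844} + \frac{o{\left(51,G{\left(-13 \right)} \right)}}{V} = \frac{100991}{-83962 - 249844} + \frac{10}{27 \left(-453686\right)} = \frac{100991}{-333806} + \frac{10}{27} \left(- \frac{1}{453686}\right) = 100991 \left(- \frac{1}{333806}\right) - \frac{5}{6124761} = - \frac{9181}{30346} - \frac{5}{6124761} = - \frac{56231582471}{185861997306}$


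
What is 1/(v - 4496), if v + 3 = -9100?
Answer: -1/13599 ≈ -7.3535e-5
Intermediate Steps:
v = -9103 (v = -3 - 9100 = -9103)
1/(v - 4496) = 1/(-9103 - 4496) = 1/(-13599) = -1/13599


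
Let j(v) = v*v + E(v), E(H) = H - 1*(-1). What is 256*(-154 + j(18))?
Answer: 48384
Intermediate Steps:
E(H) = 1 + H (E(H) = H + 1 = 1 + H)
j(v) = 1 + v + v² (j(v) = v*v + (1 + v) = v² + (1 + v) = 1 + v + v²)
256*(-154 + j(18)) = 256*(-154 + (1 + 18 + 18²)) = 256*(-154 + (1 + 18 + 324)) = 256*(-154 + 343) = 256*189 = 48384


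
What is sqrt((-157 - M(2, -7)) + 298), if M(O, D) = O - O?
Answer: sqrt(141) ≈ 11.874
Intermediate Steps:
M(O, D) = 0
sqrt((-157 - M(2, -7)) + 298) = sqrt((-157 - 1*0) + 298) = sqrt((-157 + 0) + 298) = sqrt(-157 + 298) = sqrt(141)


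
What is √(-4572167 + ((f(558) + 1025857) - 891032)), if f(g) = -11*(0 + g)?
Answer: 6*I*√123430 ≈ 2108.0*I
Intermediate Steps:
f(g) = -11*g
√(-4572167 + ((f(558) + 1025857) - 891032)) = √(-4572167 + ((-11*558 + 1025857) - 891032)) = √(-4572167 + ((-6138 + 1025857) - 891032)) = √(-4572167 + (1019719 - 891032)) = √(-4572167 + 128687) = √(-4443480) = 6*I*√123430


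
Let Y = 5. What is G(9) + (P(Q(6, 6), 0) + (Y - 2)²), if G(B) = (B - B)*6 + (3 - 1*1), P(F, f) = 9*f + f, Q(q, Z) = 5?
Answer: 11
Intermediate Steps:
P(F, f) = 10*f
G(B) = 2 (G(B) = 0*6 + (3 - 1) = 0 + 2 = 2)
G(9) + (P(Q(6, 6), 0) + (Y - 2)²) = 2 + (10*0 + (5 - 2)²) = 2 + (0 + 3²) = 2 + (0 + 9) = 2 + 9 = 11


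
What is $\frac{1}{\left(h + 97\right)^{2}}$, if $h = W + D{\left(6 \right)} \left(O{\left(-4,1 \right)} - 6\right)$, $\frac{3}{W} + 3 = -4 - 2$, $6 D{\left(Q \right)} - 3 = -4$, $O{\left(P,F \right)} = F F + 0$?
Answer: $\frac{4}{38025} \approx 0.00010519$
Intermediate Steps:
$O{\left(P,F \right)} = F^{2}$ ($O{\left(P,F \right)} = F^{2} + 0 = F^{2}$)
$D{\left(Q \right)} = - \frac{1}{6}$ ($D{\left(Q \right)} = \frac{1}{2} + \frac{1}{6} \left(-4\right) = \frac{1}{2} - \frac{2}{3} = - \frac{1}{6}$)
$W = - \frac{1}{3}$ ($W = \frac{3}{-3 - 6} = \frac{3}{-9} = 3 \left(- \frac{1}{9}\right) = - \frac{1}{3} \approx -0.33333$)
$h = \frac{1}{2}$ ($h = - \frac{1}{3} - \frac{1^{2} - 6}{6} = - \frac{1}{3} - \frac{1 - 6}{6} = - \frac{1}{3} - - \frac{5}{6} = - \frac{1}{3} + \frac{5}{6} = \frac{1}{2} \approx 0.5$)
$\frac{1}{\left(h + 97\right)^{2}} = \frac{1}{\left(\frac{1}{2} + 97\right)^{2}} = \frac{1}{\left(\frac{195}{2}\right)^{2}} = \frac{1}{\frac{38025}{4}} = \frac{4}{38025}$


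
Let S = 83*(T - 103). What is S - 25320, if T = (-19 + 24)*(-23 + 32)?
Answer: -30134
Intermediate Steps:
T = 45 (T = 5*9 = 45)
S = -4814 (S = 83*(45 - 103) = 83*(-58) = -4814)
S - 25320 = -4814 - 25320 = -30134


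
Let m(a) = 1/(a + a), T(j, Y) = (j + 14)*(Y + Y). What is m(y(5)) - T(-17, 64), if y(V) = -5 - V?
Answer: 7679/20 ≈ 383.95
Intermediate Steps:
T(j, Y) = 2*Y*(14 + j) (T(j, Y) = (14 + j)*(2*Y) = 2*Y*(14 + j))
m(a) = 1/(2*a)
m(y(5)) - T(-17, 64) = 1/(2*(-5 - 1*5)) - 2*64*(14 - 17) = 1/(2*(-5 - 5)) - 2*64*(-3) = (½)/(-10) - 1*(-384) = (½)*(-⅒) + 384 = -1/20 + 384 = 7679/20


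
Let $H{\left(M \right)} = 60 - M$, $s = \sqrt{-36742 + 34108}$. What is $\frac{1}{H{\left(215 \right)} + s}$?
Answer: $- \frac{155}{26659} - \frac{i \sqrt{2634}}{26659} \approx -0.0058142 - 0.0019251 i$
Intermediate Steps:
$s = i \sqrt{2634}$ ($s = \sqrt{-2634} = i \sqrt{2634} \approx 51.323 i$)
$\frac{1}{H{\left(215 \right)} + s} = \frac{1}{\left(60 - 215\right) + i \sqrt{2634}} = \frac{1}{-155 + i \sqrt{2634}}$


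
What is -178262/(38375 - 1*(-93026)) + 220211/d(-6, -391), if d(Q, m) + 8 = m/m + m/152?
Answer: -4398523104082/191188455 ≈ -23006.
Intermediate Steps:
d(Q, m) = -7 + m/152 (d(Q, m) = -8 + (m/m + m/152) = -8 + (1 + m*(1/152)) = -8 + (1 + m/152) = -7 + m/152)
-178262/(38375 - 1*(-93026)) + 220211/d(-6, -391) = -178262/(38375 - 1*(-93026)) + 220211/(-7 + (1/152)*(-391)) = -178262/(38375 + 93026) + 220211/(-7 - 391/152) = -178262/131401 + 220211/(-1455/152) = -178262*1/131401 + 220211*(-152/1455) = -178262/131401 - 33472072/1455 = -4398523104082/191188455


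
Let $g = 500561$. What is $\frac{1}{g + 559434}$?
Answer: $\frac{1}{1059995} \approx 9.434 \cdot 10^{-7}$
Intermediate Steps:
$\frac{1}{g + 559434} = \frac{1}{500561 + 559434} = \frac{1}{1059995}$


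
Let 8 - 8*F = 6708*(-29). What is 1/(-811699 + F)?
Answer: -2/1574763 ≈ -1.2700e-6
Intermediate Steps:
F = 48635/2 (F = 1 - 1677*(-29)/2 = 1 - ⅛*(-194532) = 1 + 48633/2 = 48635/2 ≈ 24318.)
1/(-811699 + F) = 1/(-811699 + 48635/2) = 1/(-1574763/2) = -2/1574763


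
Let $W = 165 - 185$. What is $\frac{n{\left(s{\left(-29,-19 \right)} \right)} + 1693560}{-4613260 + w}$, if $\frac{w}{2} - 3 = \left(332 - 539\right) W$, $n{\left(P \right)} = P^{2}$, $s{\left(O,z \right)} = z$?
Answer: $- \frac{1693921}{4604974} \approx -0.36785$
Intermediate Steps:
$W = -20$
$w = 8286$ ($w = 6 + 2 \left(332 - 539\right) \left(-20\right) = 6 + 2 \left(\left(-207\right) \left(-20\right)\right) = 6 + 2 \cdot 4140 = 6 + 8280 = 8286$)
$\frac{n{\left(s{\left(-29,-19 \right)} \right)} + 1693560}{-4613260 + w} = \frac{\left(-19\right)^{2} + 1693560}{-4613260 + 8286} = \frac{361 + 1693560}{-4604974} = 1693921 \left(- \frac{1}{4604974}\right) = - \frac{1693921}{4604974}$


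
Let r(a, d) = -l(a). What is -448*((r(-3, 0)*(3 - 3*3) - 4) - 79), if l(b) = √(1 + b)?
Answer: 37184 - 2688*I*√2 ≈ 37184.0 - 3801.4*I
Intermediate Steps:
r(a, d) = -√(1 + a)
-448*((r(-3, 0)*(3 - 3*3) - 4) - 79) = -448*(((-√(1 - 3))*(3 - 3*3) - 4) - 79) = -448*(((-√(-2))*(3 - 9) - 4) - 79) = -448*((-I*√2*(-6) - 4) - 79) = -448*((6*I*√2 - 4) - 79) = -448*((-4 + 6*I*√2) - 79) = -448*(-83 + 6*I*√2) = 37184 - 2688*I*√2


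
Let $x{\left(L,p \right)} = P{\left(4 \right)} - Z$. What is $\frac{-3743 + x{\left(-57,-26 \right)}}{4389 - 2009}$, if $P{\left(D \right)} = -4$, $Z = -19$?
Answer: $- \frac{932}{595} \approx -1.5664$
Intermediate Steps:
$x{\left(L,p \right)} = 15$ ($x{\left(L,p \right)} = -4 - -19 = -4 + 19 = 15$)
$\frac{-3743 + x{\left(-57,-26 \right)}}{4389 - 2009} = \frac{-3743 + 15}{4389 - 2009} = - \frac{3728}{2380} = \left(-3728\right) \frac{1}{2380} = - \frac{932}{595}$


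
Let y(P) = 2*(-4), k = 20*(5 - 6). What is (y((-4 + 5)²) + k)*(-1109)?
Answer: 31052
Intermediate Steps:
k = -20 (k = 20*(-1) = -20)
y(P) = -8
(y((-4 + 5)²) + k)*(-1109) = (-8 - 20)*(-1109) = -28*(-1109) = 31052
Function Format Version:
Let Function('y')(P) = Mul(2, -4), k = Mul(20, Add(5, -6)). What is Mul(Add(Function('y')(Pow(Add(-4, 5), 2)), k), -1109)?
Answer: 31052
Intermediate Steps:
k = -20 (k = Mul(20, -1) = -20)
Function('y')(P) = -8
Mul(Add(Function('y')(Pow(Add(-4, 5), 2)), k), -1109) = Mul(Add(-8, -20), -1109) = Mul(-28, -1109) = 31052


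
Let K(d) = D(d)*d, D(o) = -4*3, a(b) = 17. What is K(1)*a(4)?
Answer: -204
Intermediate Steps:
D(o) = -12
K(d) = -12*d
K(1)*a(4) = -12*1*17 = -12*17 = -204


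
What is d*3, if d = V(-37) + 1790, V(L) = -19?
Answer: 5313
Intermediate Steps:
d = 1771 (d = -19 + 1790 = 1771)
d*3 = 1771*3 = 5313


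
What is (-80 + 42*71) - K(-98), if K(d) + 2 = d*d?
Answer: -6700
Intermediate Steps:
K(d) = -2 + d**2 (K(d) = -2 + d*d = -2 + d**2)
(-80 + 42*71) - K(-98) = (-80 + 42*71) - (-2 + (-98)**2) = (-80 + 2982) - (-2 + 9604) = 2902 - 1*9602 = 2902 - 9602 = -6700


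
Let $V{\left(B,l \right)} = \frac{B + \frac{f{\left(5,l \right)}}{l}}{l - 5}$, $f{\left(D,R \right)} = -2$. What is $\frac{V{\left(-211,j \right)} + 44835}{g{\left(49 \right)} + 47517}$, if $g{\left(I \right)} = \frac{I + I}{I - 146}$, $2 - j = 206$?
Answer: $\frac{92713962947}{98255749218} \approx 0.9436$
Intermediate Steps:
$j = -204$ ($j = 2 - 206 = -204$)
$V{\left(B,l \right)} = \frac{B - \frac{2}{l}}{-5 + l}$ ($V{\left(B,l \right)} = \frac{B - \frac{2}{l}}{l - 5} = \frac{B - \frac{2}{l}}{-5 + l}$)
$g{\left(I \right)} = \frac{2 I}{-146 + I}$
$\frac{V{\left(-211,j \right)} + 44835}{g{\left(49 \right)} + 47517} = \frac{\frac{-2 - -43044}{\left(-204\right) \left(-5 - 204\right)} + 44835}{2 \cdot 49 \frac{1}{-146 + 49} + 47517} = \frac{- \frac{-2 + 43044}{204 \left(-209\right)} + 44835}{2 \cdot 49 \frac{1}{-97} + 47517} = \frac{\left(- \frac{1}{204}\right) \left(- \frac{1}{209}\right) 43042 + 44835}{2 \cdot 49 \left(- \frac{1}{97}\right) + 47517} = \frac{\frac{21521}{21318} + 44835}{- \frac{98}{97} + 47517} = \frac{955814051}{21318 \cdot \frac{4609051}{97}} = \frac{955814051}{21318} \cdot \frac{97}{4609051} = \frac{92713962947}{98255749218}$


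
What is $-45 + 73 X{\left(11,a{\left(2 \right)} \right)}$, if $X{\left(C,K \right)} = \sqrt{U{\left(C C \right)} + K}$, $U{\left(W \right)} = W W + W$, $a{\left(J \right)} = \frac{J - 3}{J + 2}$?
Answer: $-45 + \frac{73 \sqrt{59047}}{2} \approx 8824.3$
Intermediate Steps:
$a{\left(J \right)} = \frac{-3 + J}{2 + J}$
$U{\left(W \right)} = W + W^{2}$ ($U{\left(W \right)} = W^{2} + W = W + W^{2}$)
$X{\left(C,K \right)} = \sqrt{K + C^{2} \left(1 + C^{2}\right)}$ ($X{\left(C,K \right)} = \sqrt{C C \left(1 + C C\right) + K} = \sqrt{C^{2} \left(1 + C^{2}\right) + K} = \sqrt{K + C^{2} \left(1 + C^{2}\right)}$)
$-45 + 73 X{\left(11,a{\left(2 \right)} \right)} = -45 + 73 \sqrt{\frac{-3 + 2}{2 + 2} + 11^{2} + 11^{4}} = -45 + 73 \sqrt{\frac{1}{4} \left(-1\right) + 121 + 14641} = -45 + 73 \sqrt{- \frac{1}{4} + 121 + 14641} = -45 + 73 \sqrt{\frac{59047}{4}} = -45 + 73 \frac{\sqrt{59047}}{2} = -45 + \frac{73 \sqrt{59047}}{2}$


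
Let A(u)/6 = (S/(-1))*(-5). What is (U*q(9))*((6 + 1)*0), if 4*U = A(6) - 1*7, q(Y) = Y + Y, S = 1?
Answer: 0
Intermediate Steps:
q(Y) = 2*Y
A(u) = 30 (A(u) = 6*((1/(-1))*(-5)) = 6*((1*(-1))*(-5)) = 6*(-1*(-5)) = 6*5 = 30)
U = 23/4 (U = (30 - 1*7)/4 = (30 - 7)/4 = (1/4)*23 = 23/4 ≈ 5.7500)
(U*q(9))*((6 + 1)*0) = (23*(2*9)/4)*((6 + 1)*0) = ((23/4)*18)*(7*0) = (207/2)*0 = 0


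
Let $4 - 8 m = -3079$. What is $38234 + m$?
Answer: $\frac{308955}{8} \approx 38619.0$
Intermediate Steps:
$m = \frac{3083}{8}$ ($m = \frac{1}{2} - - \frac{3079}{8} = \frac{1}{2} + \frac{3079}{8} = \frac{3083}{8} \approx 385.38$)
$38234 + m = 38234 + \frac{3083}{8} = \frac{308955}{8}$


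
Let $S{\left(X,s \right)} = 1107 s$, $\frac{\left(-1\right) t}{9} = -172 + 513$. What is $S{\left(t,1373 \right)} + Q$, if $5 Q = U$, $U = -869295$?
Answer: $1346052$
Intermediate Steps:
$t = -3069$ ($t = - 9 \left(-172 + 513\right) = \left(-9\right) 341 = -3069$)
$Q = -173859$ ($Q = \frac{1}{5} \left(-869295\right) = -173859$)
$S{\left(t,1373 \right)} + Q = 1107 \cdot 1373 - 173859 = 1519911 - 173859 = 1346052$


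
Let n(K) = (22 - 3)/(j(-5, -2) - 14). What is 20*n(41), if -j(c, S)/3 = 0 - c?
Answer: -380/29 ≈ -13.103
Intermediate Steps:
j(c, S) = 3*c (j(c, S) = -3*(0 - c) = -(-3)*c = 3*c)
n(K) = -19/29 (n(K) = (22 - 3)/(3*(-5) - 14) = 19/(-15 - 14) = 19/(-29) = 19*(-1/29) = -19/29)
20*n(41) = 20*(-19/29) = -380/29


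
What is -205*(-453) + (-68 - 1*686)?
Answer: 92111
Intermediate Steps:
-205*(-453) + (-68 - 1*686) = 92865 + (-68 - 686) = 92865 - 754 = 92111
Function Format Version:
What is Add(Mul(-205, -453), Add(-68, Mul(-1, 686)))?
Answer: 92111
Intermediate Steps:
Add(Mul(-205, -453), Add(-68, Mul(-1, 686))) = Add(92865, Add(-68, -686)) = Add(92865, -754) = 92111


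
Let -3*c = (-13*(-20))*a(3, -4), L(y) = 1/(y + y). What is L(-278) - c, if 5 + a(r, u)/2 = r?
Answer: -578243/1668 ≈ -346.67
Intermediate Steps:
L(y) = 1/(2*y)
a(r, u) = -10 + 2*r
c = 1040/3 (c = -(-13*(-20))*(-10 + 2*3)/3 = -260*(-10 + 6)/3 = -260*(-4)/3 = -⅓*(-1040) = 1040/3 ≈ 346.67)
L(-278) - c = (½)/(-278) - 1*1040/3 = (½)*(-1/278) - 1040/3 = -1/556 - 1040/3 = -578243/1668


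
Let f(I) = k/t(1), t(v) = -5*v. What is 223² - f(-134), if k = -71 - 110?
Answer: 248464/5 ≈ 49693.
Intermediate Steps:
k = -181
f(I) = 181/5 (f(I) = -181/((-5*1)) = -181/(-5) = -181*(-⅕) = 181/5)
223² - f(-134) = 223² - 1*181/5 = 49729 - 181/5 = 248464/5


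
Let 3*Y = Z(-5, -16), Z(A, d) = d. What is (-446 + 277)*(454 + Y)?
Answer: -227474/3 ≈ -75825.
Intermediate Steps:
Y = -16/3 (Y = (⅓)*(-16) = -16/3 ≈ -5.3333)
(-446 + 277)*(454 + Y) = (-446 + 277)*(454 - 16/3) = -169*1346/3 = -227474/3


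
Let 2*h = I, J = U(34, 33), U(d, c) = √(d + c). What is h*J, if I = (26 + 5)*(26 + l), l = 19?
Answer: 1395*√67/2 ≈ 5709.3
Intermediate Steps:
U(d, c) = √(c + d)
J = √67 (J = √(33 + 34) = √67 ≈ 8.1853)
I = 1395 (I = (26 + 5)*(26 + 19) = 31*45 = 1395)
h = 1395/2 (h = (½)*1395 = 1395/2 ≈ 697.50)
h*J = 1395*√67/2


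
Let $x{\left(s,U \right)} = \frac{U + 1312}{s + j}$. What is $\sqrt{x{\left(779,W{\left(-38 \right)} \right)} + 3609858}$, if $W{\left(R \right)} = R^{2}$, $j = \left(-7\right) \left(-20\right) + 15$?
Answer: $\frac{2 \sqrt{196817741222}}{467} \approx 1900.0$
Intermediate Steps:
$j = 155$ ($j = 140 + 15 = 155$)
$x{\left(s,U \right)} = \frac{1312 + U}{155 + s}$ ($x{\left(s,U \right)} = \frac{U + 1312}{s + 155} = \frac{1312 + U}{155 + s}$)
$\sqrt{x{\left(779,W{\left(-38 \right)} \right)} + 3609858} = \sqrt{\frac{1312 + \left(-38\right)^{2}}{155 + 779} + 3609858} = \sqrt{\frac{1312 + 1444}{934} + 3609858} = \sqrt{\frac{1}{934} \cdot 2756 + 3609858} = \sqrt{\frac{1378}{467} + 3609858} = \sqrt{\frac{1685805064}{467}} = \frac{2 \sqrt{196817741222}}{467}$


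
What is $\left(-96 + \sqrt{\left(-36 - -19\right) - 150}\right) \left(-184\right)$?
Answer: $17664 - 184 i \sqrt{167} \approx 17664.0 - 2377.8 i$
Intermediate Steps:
$\left(-96 + \sqrt{\left(-36 - -19\right) - 150}\right) \left(-184\right) = \left(-96 + \sqrt{\left(-36 + 19\right) - 150}\right) \left(-184\right) = \left(-96 + \sqrt{-17 - 150}\right) \left(-184\right) = \left(-96 + \sqrt{-167}\right) \left(-184\right) = \left(-96 + i \sqrt{167}\right) \left(-184\right) = 17664 - 184 i \sqrt{167}$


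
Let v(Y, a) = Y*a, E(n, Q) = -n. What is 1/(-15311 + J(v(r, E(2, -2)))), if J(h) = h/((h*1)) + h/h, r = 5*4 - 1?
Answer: -1/15309 ≈ -6.5321e-5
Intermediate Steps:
r = 19 (r = 20 - 1 = 19)
J(h) = 2 (J(h) = h/h + 1 = 1 + 1 = 2)
1/(-15311 + J(v(r, E(2, -2)))) = 1/(-15311 + 2) = 1/(-15309) = -1/15309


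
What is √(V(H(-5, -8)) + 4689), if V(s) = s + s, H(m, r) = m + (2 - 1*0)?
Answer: √4683 ≈ 68.432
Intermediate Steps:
H(m, r) = 2 + m (H(m, r) = m + (2 + 0) = m + 2 = 2 + m)
V(s) = 2*s
√(V(H(-5, -8)) + 4689) = √(2*(2 - 5) + 4689) = √(2*(-3) + 4689) = √(-6 + 4689) = √4683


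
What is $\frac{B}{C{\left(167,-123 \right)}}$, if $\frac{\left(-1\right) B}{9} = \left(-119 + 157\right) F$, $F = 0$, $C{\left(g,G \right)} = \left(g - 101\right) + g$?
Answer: $0$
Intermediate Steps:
$C{\left(g,G \right)} = -101 + 2 g$ ($C{\left(g,G \right)} = \left(-101 + g\right) + g = -101 + 2 g$)
$B = 0$ ($B = - 9 \left(-119 + 157\right) 0 = - 9 \cdot 38 \cdot 0 = \left(-9\right) 0 = 0$)
$\frac{B}{C{\left(167,-123 \right)}} = \frac{0}{-101 + 2 \cdot 167} = \frac{0}{-101 + 334} = \frac{0}{233} = 0 \cdot \frac{1}{233} = 0$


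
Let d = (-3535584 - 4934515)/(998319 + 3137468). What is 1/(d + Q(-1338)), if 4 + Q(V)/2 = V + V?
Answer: -4135787/22176288419 ≈ -0.00018650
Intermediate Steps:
Q(V) = -8 + 4*V (Q(V) = -8 + 2*(V + V) = -8 + 2*(2*V) = -8 + 4*V)
d = -8470099/4135787 ≈ -2.0480
1/(d + Q(-1338)) = 1/(-8470099/4135787 + (-8 + 4*(-1338))) = 1/(-8470099/4135787 + (-8 - 5352)) = 1/(-8470099/4135787 - 5360) = 1/(-22176288419/4135787) = -4135787/22176288419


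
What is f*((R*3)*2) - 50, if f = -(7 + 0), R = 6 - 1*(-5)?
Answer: -512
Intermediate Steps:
R = 11 (R = 6 + 5 = 11)
f = -7 (f = -1*7 = -7)
f*((R*3)*2) - 50 = -7*11*3*2 - 50 = -231*2 - 50 = -7*66 - 50 = -462 - 50 = -512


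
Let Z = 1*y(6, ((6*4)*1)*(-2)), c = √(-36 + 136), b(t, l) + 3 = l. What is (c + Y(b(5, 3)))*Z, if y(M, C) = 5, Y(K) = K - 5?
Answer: 25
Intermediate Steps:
b(t, l) = -3 + l
Y(K) = -5 + K
c = 10 (c = √100 = 10)
Z = 5 (Z = 1*5 = 5)
(c + Y(b(5, 3)))*Z = (10 + (-5 + (-3 + 3)))*5 = (10 + (-5 + 0))*5 = (10 - 5)*5 = 5*5 = 25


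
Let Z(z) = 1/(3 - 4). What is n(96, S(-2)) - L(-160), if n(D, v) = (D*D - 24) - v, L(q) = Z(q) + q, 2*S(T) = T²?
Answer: 9351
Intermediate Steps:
Z(z) = -1 (Z(z) = 1/(-1) = -1)
S(T) = T²/2
L(q) = -1 + q
n(D, v) = -24 + D² - v (n(D, v) = (D² - 24) - v = (-24 + D²) - v = -24 + D² - v)
n(96, S(-2)) - L(-160) = (-24 + 96² - (-2)²/2) - (-1 - 160) = (-24 + 9216 - 4/2) - 1*(-161) = (-24 + 9216 - 1*2) + 161 = (-24 + 9216 - 2) + 161 = 9190 + 161 = 9351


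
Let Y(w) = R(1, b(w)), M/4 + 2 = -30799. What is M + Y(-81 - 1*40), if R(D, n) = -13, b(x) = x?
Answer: -123217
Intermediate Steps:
M = -123204 (M = -8 + 4*(-30799) = -8 - 123196 = -123204)
Y(w) = -13
M + Y(-81 - 1*40) = -123204 - 13 = -123217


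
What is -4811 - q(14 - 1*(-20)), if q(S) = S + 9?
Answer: -4854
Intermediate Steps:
q(S) = 9 + S
-4811 - q(14 - 1*(-20)) = -4811 - (9 + (14 - 1*(-20))) = -4811 - (9 + (14 + 20)) = -4811 - (9 + 34) = -4811 - 1*43 = -4811 - 43 = -4854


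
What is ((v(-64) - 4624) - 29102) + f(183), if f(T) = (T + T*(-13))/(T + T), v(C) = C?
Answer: -33796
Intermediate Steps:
f(T) = -6 (f(T) = (T - 13*T)/((2*T)) = (-12*T)*(1/(2*T)) = -6)
((v(-64) - 4624) - 29102) + f(183) = ((-64 - 4624) - 29102) - 6 = (-4688 - 29102) - 6 = -33790 - 6 = -33796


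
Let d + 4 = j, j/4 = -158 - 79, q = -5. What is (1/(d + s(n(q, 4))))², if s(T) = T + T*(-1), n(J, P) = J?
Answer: 1/906304 ≈ 1.1034e-6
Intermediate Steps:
j = -948 (j = 4*(-158 - 79) = 4*(-237) = -948)
s(T) = 0 (s(T) = T - T = 0)
d = -952 (d = -4 - 948 = -952)
(1/(d + s(n(q, 4))))² = (1/(-952 + 0))² = (1/(-952))² = (-1/952)² = 1/906304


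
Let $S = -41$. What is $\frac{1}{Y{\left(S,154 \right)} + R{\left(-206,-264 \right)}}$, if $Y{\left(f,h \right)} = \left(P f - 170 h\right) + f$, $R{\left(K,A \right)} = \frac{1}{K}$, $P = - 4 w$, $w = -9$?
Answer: $- \frac{206}{5705583} \approx -3.6105 \cdot 10^{-5}$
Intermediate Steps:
$P = 36$ ($P = \left(-4\right) \left(-9\right) = 36$)
$Y{\left(f,h \right)} = - 170 h + 37 f$ ($Y{\left(f,h \right)} = \left(36 f - 170 h\right) + f = \left(- 170 h + 36 f\right) + f = - 170 h + 37 f$)
$\frac{1}{Y{\left(S,154 \right)} + R{\left(-206,-264 \right)}} = \frac{1}{\left(\left(-170\right) 154 + 37 \left(-41\right)\right) + \frac{1}{-206}} = \frac{1}{\left(-26180 - 1517\right) - \frac{1}{206}} = \frac{1}{-27697 - \frac{1}{206}} = \frac{1}{- \frac{5705583}{206}} = - \frac{206}{5705583}$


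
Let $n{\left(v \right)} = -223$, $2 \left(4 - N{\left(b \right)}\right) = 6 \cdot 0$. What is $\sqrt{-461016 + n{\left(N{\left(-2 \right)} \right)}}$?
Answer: $i \sqrt{461239} \approx 679.15 i$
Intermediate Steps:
$N{\left(b \right)} = 4$ ($N{\left(b \right)} = 4 - \frac{6 \cdot 0}{2} = 4 - 0 = 4 + 0 = 4$)
$\sqrt{-461016 + n{\left(N{\left(-2 \right)} \right)}} = \sqrt{-461016 - 223} = \sqrt{-461239} = i \sqrt{461239}$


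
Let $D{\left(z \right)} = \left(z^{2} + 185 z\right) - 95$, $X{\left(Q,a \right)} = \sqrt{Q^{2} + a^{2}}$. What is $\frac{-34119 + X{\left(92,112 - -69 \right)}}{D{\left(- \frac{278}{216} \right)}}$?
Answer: $\frac{397964016}{3865979} - \frac{58320 \sqrt{1649}}{3865979} \approx 102.33$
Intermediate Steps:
$D{\left(z \right)} = -95 + z^{2} + 185 z$ ($D{\left(z \right)} = \left(z^{2} + 185 z\right) - 95 = -95 + z^{2} + 185 z$)
$\frac{-34119 + X{\left(92,112 - -69 \right)}}{D{\left(- \frac{278}{216} \right)}} = \frac{-34119 + \sqrt{92^{2} + \left(112 - -69\right)^{2}}}{-95 + \left(- \frac{278}{216}\right)^{2} + 185 \left(- \frac{278}{216}\right)} = \frac{-34119 + \sqrt{8464 + \left(112 + 69\right)^{2}}}{-95 + \left(\left(-278\right) \frac{1}{216}\right)^{2} + 185 \left(\left(-278\right) \frac{1}{216}\right)} = \frac{-34119 + \sqrt{8464 + 181^{2}}}{-95 + \left(- \frac{139}{108}\right)^{2} + 185 \left(- \frac{139}{108}\right)} = \frac{-34119 + \sqrt{8464 + 32761}}{-95 + \frac{19321}{11664} - \frac{25715}{108}} = \frac{-34119 + \sqrt{41225}}{- \frac{3865979}{11664}} = \left(-34119 + 5 \sqrt{1649}\right) \left(- \frac{11664}{3865979}\right) = \frac{397964016}{3865979} - \frac{58320 \sqrt{1649}}{3865979}$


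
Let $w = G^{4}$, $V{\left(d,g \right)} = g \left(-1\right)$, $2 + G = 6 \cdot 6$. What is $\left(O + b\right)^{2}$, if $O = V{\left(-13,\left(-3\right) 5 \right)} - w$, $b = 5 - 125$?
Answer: $1786074546481$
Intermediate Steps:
$G = 34$ ($G = -2 + 6 \cdot 6 = -2 + 36 = 34$)
$V{\left(d,g \right)} = - g$
$b = -120$ ($b = 5 - 125 = -120$)
$w = 1336336$ ($w = 34^{4} = 1336336$)
$O = -1336321$ ($O = - \left(-3\right) 5 - 1336336 = \left(-1\right) \left(-15\right) - 1336336 = 15 - 1336336 = -1336321$)
$\left(O + b\right)^{2} = \left(-1336321 - 120\right)^{2} = \left(-1336441\right)^{2} = 1786074546481$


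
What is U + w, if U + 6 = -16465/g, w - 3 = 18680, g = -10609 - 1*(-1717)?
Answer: 166092349/8892 ≈ 18679.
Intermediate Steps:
g = -8892 (g = -10609 + 1717 = -8892)
w = 18683 (w = 3 + 18680 = 18683)
U = -36887/8892 (U = -6 - 16465/(-8892) = -6 - 16465*(-1/8892) = -6 + 16465/8892 = -36887/8892 ≈ -4.1483)
U + w = -36887/8892 + 18683 = 166092349/8892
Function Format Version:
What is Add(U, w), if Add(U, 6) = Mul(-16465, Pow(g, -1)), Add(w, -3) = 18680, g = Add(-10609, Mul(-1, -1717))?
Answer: Rational(166092349, 8892) ≈ 18679.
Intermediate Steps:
g = -8892 (g = Add(-10609, 1717) = -8892)
w = 18683 (w = Add(3, 18680) = 18683)
U = Rational(-36887, 8892) (U = Add(-6, Mul(-16465, Pow(-8892, -1))) = Add(-6, Mul(-16465, Rational(-1, 8892))) = Add(-6, Rational(16465, 8892)) = Rational(-36887, 8892) ≈ -4.1483)
Add(U, w) = Add(Rational(-36887, 8892), 18683) = Rational(166092349, 8892)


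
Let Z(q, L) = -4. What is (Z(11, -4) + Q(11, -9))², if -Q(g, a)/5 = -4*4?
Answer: 5776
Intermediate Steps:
Q(g, a) = 80 (Q(g, a) = -(-20)*4 = -5*(-16) = 80)
(Z(11, -4) + Q(11, -9))² = (-4 + 80)² = 76² = 5776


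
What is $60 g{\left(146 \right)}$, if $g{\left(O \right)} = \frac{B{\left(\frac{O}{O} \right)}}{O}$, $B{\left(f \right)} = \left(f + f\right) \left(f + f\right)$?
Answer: $\frac{120}{73} \approx 1.6438$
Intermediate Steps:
$B{\left(f \right)} = 4 f^{2}$ ($B{\left(f \right)} = 2 f 2 f = 4 f^{2}$)
$g{\left(O \right)} = \frac{4}{O}$ ($g{\left(O \right)} = \frac{4 \left(\frac{O}{O}\right)^{2}}{O} = \frac{4 \cdot 1^{2}}{O} = \frac{4 \cdot 1}{O} = \frac{4}{O}$)
$60 g{\left(146 \right)} = 60 \cdot \frac{4}{146} = 60 \cdot 4 \cdot \frac{1}{146} = 60 \cdot \frac{2}{73} = \frac{120}{73}$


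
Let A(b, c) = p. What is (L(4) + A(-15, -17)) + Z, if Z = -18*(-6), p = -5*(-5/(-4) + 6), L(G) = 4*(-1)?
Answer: 271/4 ≈ 67.750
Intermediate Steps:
L(G) = -4
p = -145/4 (p = -5*(-5*(-1/4) + 6) = -5*(5/4 + 6) = -5*29/4 = -145/4 ≈ -36.250)
A(b, c) = -145/4
Z = 108
(L(4) + A(-15, -17)) + Z = (-4 - 145/4) + 108 = -161/4 + 108 = 271/4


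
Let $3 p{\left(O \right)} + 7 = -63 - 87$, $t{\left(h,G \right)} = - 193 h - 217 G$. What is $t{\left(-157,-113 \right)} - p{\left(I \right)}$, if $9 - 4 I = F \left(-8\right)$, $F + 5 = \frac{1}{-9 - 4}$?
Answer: $\frac{164623}{3} \approx 54874.0$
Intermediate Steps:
$F = - \frac{66}{13}$ ($F = -5 + \frac{1}{-9 - 4} = -5 + \frac{1}{-13} = -5 - \frac{1}{13} = - \frac{66}{13} \approx -5.0769$)
$I = - \frac{411}{52}$ ($I = \frac{9}{4} - \frac{\left(- \frac{66}{13}\right) \left(-8\right)}{4} = \frac{9}{4} - \frac{132}{13} = - \frac{411}{52} \approx -7.9038$)
$t{\left(h,G \right)} = - 217 G - 193 h$
$p{\left(O \right)} = - \frac{157}{3}$ ($p{\left(O \right)} = - \frac{7}{3} + \frac{-63 - 87}{3} = - \frac{7}{3} + \frac{1}{3} \left(-150\right) = - \frac{7}{3} - 50 = - \frac{157}{3}$)
$t{\left(-157,-113 \right)} - p{\left(I \right)} = \left(\left(-217\right) \left(-113\right) - -30301\right) - - \frac{157}{3} = \left(24521 + 30301\right) + \frac{157}{3} = 54822 + \frac{157}{3} = \frac{164623}{3}$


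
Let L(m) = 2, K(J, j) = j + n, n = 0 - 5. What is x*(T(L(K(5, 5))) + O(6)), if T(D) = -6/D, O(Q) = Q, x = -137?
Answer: -411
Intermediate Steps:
n = -5
K(J, j) = -5 + j (K(J, j) = j - 5 = -5 + j)
x*(T(L(K(5, 5))) + O(6)) = -137*(-6/2 + 6) = -137*(-6*½ + 6) = -137*(-3 + 6) = -137*3 = -411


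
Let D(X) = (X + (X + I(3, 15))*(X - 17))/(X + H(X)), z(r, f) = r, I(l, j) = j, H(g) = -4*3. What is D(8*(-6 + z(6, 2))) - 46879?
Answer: -187431/4 ≈ -46858.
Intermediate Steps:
H(g) = -12
D(X) = (X + (-17 + X)*(15 + X))/(-12 + X) (D(X) = (X + (X + 15)*(X - 17))/(X - 12) = (X + (15 + X)*(-17 + X))/(-12 + X) = (X + (-17 + X)*(15 + X))/(-12 + X))
D(8*(-6 + z(6, 2))) - 46879 = (-255 + (8*(-6 + 6))² - 8*(-6 + 6))/(-12 + 8*(-6 + 6)) - 46879 = (-255 + (8*0)² - 8*0)/(-12 + 8*0) - 46879 = (-255 + 0² - 1*0)/(-12 + 0) - 46879 = (-255 + 0 + 0)/(-12) - 46879 = -1/12*(-255) - 46879 = 85/4 - 46879 = -187431/4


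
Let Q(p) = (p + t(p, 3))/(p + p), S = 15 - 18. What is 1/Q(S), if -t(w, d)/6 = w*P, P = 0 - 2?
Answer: 2/13 ≈ 0.15385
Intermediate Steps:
P = -2
t(w, d) = 12*w (t(w, d) = -6*w*(-2) = -(-12)*w = 12*w)
S = -3
Q(p) = 13/2 (Q(p) = (p + 12*p)/(p + p) = (13*p)/((2*p)) = (13*p)*(1/(2*p)) = 13/2)
1/Q(S) = 1/(13/2) = 2/13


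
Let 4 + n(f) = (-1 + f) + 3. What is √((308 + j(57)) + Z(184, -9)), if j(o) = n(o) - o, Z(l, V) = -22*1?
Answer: 2*√71 ≈ 16.852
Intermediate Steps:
Z(l, V) = -22
n(f) = -2 + f (n(f) = -4 + ((-1 + f) + 3) = -4 + (2 + f) = -2 + f)
j(o) = -2 (j(o) = (-2 + o) - o = -2)
√((308 + j(57)) + Z(184, -9)) = √((308 - 2) - 22) = √(306 - 22) = √284 = 2*√71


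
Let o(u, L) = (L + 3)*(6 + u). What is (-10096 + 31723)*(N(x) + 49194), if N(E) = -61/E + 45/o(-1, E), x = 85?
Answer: 7958011863159/7480 ≈ 1.0639e+9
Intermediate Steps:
o(u, L) = (3 + L)*(6 + u)
N(E) = -61/E + 45/(15 + 5*E) (N(E) = -61/E + 45/(18 + 3*(-1) + 6*E + E*(-1)) = -61/E + 45/(18 - 3 + 6*E - E) = -61/E + 45/(15 + 5*E))
(-10096 + 31723)*(N(x) + 49194) = (-10096 + 31723)*((-183 - 52*85)/(85*(3 + 85)) + 49194) = 21627*((1/85)*(-183 - 4420)/88 + 49194) = 21627*((1/85)*(1/88)*(-4603) + 49194) = 21627*(-4603/7480 + 49194) = 21627*(367966517/7480) = 7958011863159/7480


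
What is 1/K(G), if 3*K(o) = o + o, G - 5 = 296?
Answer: 3/602 ≈ 0.0049834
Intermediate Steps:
G = 301 (G = 5 + 296 = 301)
K(o) = 2*o/3 (K(o) = (o + o)/3 = (2*o)/3 = 2*o/3)
1/K(G) = 1/((⅔)*301) = 1/(602/3) = 3/602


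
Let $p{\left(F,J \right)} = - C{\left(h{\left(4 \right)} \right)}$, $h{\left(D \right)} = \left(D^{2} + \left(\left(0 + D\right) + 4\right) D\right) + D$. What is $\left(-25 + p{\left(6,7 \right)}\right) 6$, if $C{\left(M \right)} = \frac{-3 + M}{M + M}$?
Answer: $- \frac{7947}{52} \approx -152.83$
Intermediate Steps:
$h{\left(D \right)} = D + D^{2} + D \left(4 + D\right)$ ($h{\left(D \right)} = \left(D^{2} + \left(D + 4\right) D\right) + D = \left(D^{2} + \left(4 + D\right) D\right) + D = \left(D^{2} + D \left(4 + D\right)\right) + D = D + D^{2} + D \left(4 + D\right)$)
$C{\left(M \right)} = \frac{-3 + M}{2 M}$
$p{\left(F,J \right)} = - \frac{49}{104}$ ($p{\left(F,J \right)} = - \frac{-3 + 4 \left(5 + 2 \cdot 4\right)}{2 \cdot 4 \left(5 + 2 \cdot 4\right)} = - \frac{-3 + 4 \left(5 + 8\right)}{2 \cdot 4 \left(5 + 8\right)} = - \frac{-3 + 4 \cdot 13}{2 \cdot 4 \cdot 13} = - \frac{-3 + 52}{2 \cdot 52} = - \frac{49}{2 \cdot 52} = \left(-1\right) \frac{49}{104} = - \frac{49}{104}$)
$\left(-25 + p{\left(6,7 \right)}\right) 6 = \left(-25 - \frac{49}{104}\right) 6 = \left(- \frac{2649}{104}\right) 6 = - \frac{7947}{52}$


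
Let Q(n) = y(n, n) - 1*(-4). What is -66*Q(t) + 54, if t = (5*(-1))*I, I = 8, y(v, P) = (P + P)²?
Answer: -422610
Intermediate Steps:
y(v, P) = 4*P² (y(v, P) = (2*P)² = 4*P²)
t = -40 (t = (5*(-1))*8 = -5*8 = -40)
Q(n) = 4 + 4*n² (Q(n) = 4*n² - 1*(-4) = 4*n² + 4 = 4 + 4*n²)
-66*Q(t) + 54 = -66*(4 + 4*(-40)²) + 54 = -66*(4 + 4*1600) + 54 = -66*(4 + 6400) + 54 = -66*6404 + 54 = -422664 + 54 = -422610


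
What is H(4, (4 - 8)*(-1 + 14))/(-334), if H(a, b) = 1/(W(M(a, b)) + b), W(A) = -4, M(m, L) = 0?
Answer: 1/18704 ≈ 5.3464e-5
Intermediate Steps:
H(a, b) = 1/(-4 + b)
H(4, (4 - 8)*(-1 + 14))/(-334) = 1/((-4 + (4 - 8)*(-1 + 14))*(-334)) = -1/334/(-4 - 4*13) = -1/334/(-4 - 52) = -1/334/(-56) = -1/56*(-1/334) = 1/18704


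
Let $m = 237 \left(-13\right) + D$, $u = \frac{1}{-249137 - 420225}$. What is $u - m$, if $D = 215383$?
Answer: $- \frac{142106891325}{669362} \approx -2.123 \cdot 10^{5}$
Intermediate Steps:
$u = - \frac{1}{669362}$ ($u = \frac{1}{-669362} = - \frac{1}{669362} \approx -1.494 \cdot 10^{-6}$)
$m = 212302$ ($m = 237 \left(-13\right) + 215383 = -3081 + 215383 = 212302$)
$u - m = - \frac{1}{669362} - 212302 = - \frac{142106891325}{669362}$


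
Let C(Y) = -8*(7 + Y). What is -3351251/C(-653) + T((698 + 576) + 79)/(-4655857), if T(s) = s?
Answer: -15602952419411/24061468976 ≈ -648.46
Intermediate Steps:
C(Y) = -56 - 8*Y
-3351251/C(-653) + T((698 + 576) + 79)/(-4655857) = -3351251/(-56 - 8*(-653)) + ((698 + 576) + 79)/(-4655857) = -3351251/(-56 + 5224) + (1274 + 79)*(-1/4655857) = -3351251/5168 + 1353*(-1/4655857) = -3351251*1/5168 - 1353/4655857 = -3351251/5168 - 1353/4655857 = -15602952419411/24061468976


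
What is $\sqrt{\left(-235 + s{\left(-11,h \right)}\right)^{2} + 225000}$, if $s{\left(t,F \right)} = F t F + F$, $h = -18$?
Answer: $\sqrt{14794489} \approx 3846.4$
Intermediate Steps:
$s{\left(t,F \right)} = F + t F^{2}$ ($s{\left(t,F \right)} = t F^{2} + F = F + t F^{2}$)
$\sqrt{\left(-235 + s{\left(-11,h \right)}\right)^{2} + 225000} = \sqrt{\left(-235 - 18 \left(1 - -198\right)\right)^{2} + 225000} = \sqrt{\left(-235 - 18 \left(1 + 198\right)\right)^{2} + 225000} = \sqrt{\left(-235 - 3582\right)^{2} + 225000} = \sqrt{\left(-3817\right)^{2} + 225000} = \sqrt{14569489 + 225000} = \sqrt{14794489}$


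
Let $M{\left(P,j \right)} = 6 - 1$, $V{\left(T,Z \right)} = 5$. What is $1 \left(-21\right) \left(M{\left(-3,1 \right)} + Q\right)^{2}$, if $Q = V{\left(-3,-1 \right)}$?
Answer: $-2100$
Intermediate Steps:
$M{\left(P,j \right)} = 5$ ($M{\left(P,j \right)} = 6 - 1 = 5$)
$Q = 5$
$1 \left(-21\right) \left(M{\left(-3,1 \right)} + Q\right)^{2} = 1 \left(-21\right) \left(5 + 5\right)^{2} = - 21 \cdot 10^{2} = \left(-21\right) 100 = -2100$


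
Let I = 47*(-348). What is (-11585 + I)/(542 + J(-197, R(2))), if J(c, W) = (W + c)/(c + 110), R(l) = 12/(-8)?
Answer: -4861734/94705 ≈ -51.336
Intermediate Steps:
R(l) = -3/2 (R(l) = 12*(-⅛) = -3/2)
I = -16356
J(c, W) = (W + c)/(110 + c)
(-11585 + I)/(542 + J(-197, R(2))) = (-11585 - 16356)/(542 + (-3/2 - 197)/(110 - 197)) = -27941/(542 - 397/2/(-87)) = -27941/(542 - 1/87*(-397/2)) = -27941/(542 + 397/174) = -27941/94705/174 = -27941*174/94705 = -4861734/94705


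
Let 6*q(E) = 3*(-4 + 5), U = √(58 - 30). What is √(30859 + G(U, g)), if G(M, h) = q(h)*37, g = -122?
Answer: √123510/2 ≈ 175.72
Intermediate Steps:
U = 2*√7 (U = √28 = 2*√7 ≈ 5.2915)
q(E) = ½ (q(E) = (3*(-4 + 5))/6 = (3*1)/6 = (⅙)*3 = ½)
G(M, h) = 37/2 (G(M, h) = (½)*37 = 37/2)
√(30859 + G(U, g)) = √(30859 + 37/2) = √(61755/2) = √123510/2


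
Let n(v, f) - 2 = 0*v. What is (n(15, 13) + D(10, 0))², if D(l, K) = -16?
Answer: 196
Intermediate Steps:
n(v, f) = 2 (n(v, f) = 2 + 0*v = 2 + 0 = 2)
(n(15, 13) + D(10, 0))² = (2 - 16)² = (-14)² = 196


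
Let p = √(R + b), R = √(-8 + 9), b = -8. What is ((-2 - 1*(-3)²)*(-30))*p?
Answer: 330*I*√7 ≈ 873.1*I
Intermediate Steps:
R = 1 (R = √1 = 1)
p = I*√7 (p = √(1 - 8) = √(-7) = I*√7 ≈ 2.6458*I)
((-2 - 1*(-3)²)*(-30))*p = ((-2 - 1*(-3)²)*(-30))*(I*√7) = ((-2 - 1*9)*(-30))*(I*√7) = ((-2 - 9)*(-30))*(I*√7) = (-11*(-30))*(I*√7) = 330*(I*√7) = 330*I*√7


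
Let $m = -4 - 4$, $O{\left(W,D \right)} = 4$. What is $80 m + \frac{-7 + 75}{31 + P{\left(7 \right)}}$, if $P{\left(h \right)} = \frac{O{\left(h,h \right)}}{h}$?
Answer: $- \frac{8292}{13} \approx -637.85$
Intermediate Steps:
$P{\left(h \right)} = \frac{4}{h}$
$m = -8$ ($m = -4 - 4 = -8$)
$80 m + \frac{-7 + 75}{31 + P{\left(7 \right)}} = 80 \left(-8\right) + \frac{-7 + 75}{31 + \frac{4}{7}} = -640 + \frac{68}{31 + 4 \cdot \frac{1}{7}} = -640 + \frac{68}{31 + \frac{4}{7}} = -640 + \frac{68}{\frac{221}{7}} = -640 + 68 \cdot \frac{7}{221} = -640 + \frac{28}{13} = - \frac{8292}{13}$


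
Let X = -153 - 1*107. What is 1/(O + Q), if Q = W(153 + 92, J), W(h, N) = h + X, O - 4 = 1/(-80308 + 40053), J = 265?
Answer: -40255/442806 ≈ -0.090909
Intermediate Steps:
X = -260 (X = -153 - 107 = -260)
O = 161019/40255 (O = 4 + 1/(-80308 + 40053) = 4 + 1/(-40255) = 4 - 1/40255 = 161019/40255 ≈ 4.0000)
W(h, N) = -260 + h (W(h, N) = h - 260 = -260 + h)
Q = -15 (Q = -260 + (153 + 92) = -260 + 245 = -15)
1/(O + Q) = 1/(161019/40255 - 15) = 1/(-442806/40255) = -40255/442806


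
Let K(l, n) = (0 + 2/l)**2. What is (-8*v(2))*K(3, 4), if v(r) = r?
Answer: -64/9 ≈ -7.1111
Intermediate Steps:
K(l, n) = 4/l**2 (K(l, n) = (2/l)**2 = 4/l**2)
(-8*v(2))*K(3, 4) = (-8*2)*(4/3**2) = -64/9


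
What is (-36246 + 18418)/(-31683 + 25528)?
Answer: 17828/6155 ≈ 2.8965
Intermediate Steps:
(-36246 + 18418)/(-31683 + 25528) = -17828/(-6155) = -17828*(-1/6155) = 17828/6155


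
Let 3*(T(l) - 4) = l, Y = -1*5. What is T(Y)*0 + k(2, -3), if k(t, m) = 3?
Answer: 3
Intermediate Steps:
Y = -5
T(l) = 4 + l/3
T(Y)*0 + k(2, -3) = (4 + (1/3)*(-5))*0 + 3 = (4 - 5/3)*0 + 3 = (7/3)*0 + 3 = 0 + 3 = 3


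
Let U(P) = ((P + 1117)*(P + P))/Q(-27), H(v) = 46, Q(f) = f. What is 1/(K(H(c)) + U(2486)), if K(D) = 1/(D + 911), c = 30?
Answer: -2871/1904867665 ≈ -1.5072e-6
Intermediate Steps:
U(P) = -2*P*(1117 + P)/27 (U(P) = ((P + 1117)*(P + P))/(-27) = ((1117 + P)*(2*P))*(-1/27) = (2*P*(1117 + P))*(-1/27) = -2*P*(1117 + P)/27)
K(D) = 1/(911 + D)
1/(K(H(c)) + U(2486)) = 1/(1/(911 + 46) - 2/27*2486*(1117 + 2486)) = 1/(1/957 - 2/27*2486*3603) = 1/(1/957 - 5971372/9) = 1/(-1904867665/2871) = -2871/1904867665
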